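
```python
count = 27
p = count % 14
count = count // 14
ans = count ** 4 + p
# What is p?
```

Trace:
`count = 27` → count = 27
`p = count % 14` → p = 13
`count = count // 14` → count = 1
`ans = count ** 4 + p` → ans = 14
So p = 13

Answer: 13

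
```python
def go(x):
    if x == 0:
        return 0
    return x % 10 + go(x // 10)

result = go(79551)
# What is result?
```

Sum of digits of 79551: 1 + 5 + 5 + 9 + 7 = 27

Answer: 27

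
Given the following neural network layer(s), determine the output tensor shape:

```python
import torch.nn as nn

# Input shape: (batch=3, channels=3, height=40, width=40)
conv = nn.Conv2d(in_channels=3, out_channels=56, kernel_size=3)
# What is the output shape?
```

Input: (3, 3, 40, 40) -> Output: (3, 56, 38, 38)

Answer: (3, 56, 38, 38)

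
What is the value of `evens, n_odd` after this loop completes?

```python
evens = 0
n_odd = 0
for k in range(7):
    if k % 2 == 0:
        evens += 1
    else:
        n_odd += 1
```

Count evens and odds in range(7)
`evens, n_odd` takes the values: (0, 0) → (1, 0) → (1, 1) → (2, 1) → (2, 2) → (3, 2) → (3, 3) → (4, 3)

Answer: 4, 3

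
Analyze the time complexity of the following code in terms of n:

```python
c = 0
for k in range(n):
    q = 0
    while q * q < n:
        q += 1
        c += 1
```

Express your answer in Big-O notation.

Each loop level contributes: n × √n. Multiplying the contributions gives O(n√n).

Answer: O(n√n)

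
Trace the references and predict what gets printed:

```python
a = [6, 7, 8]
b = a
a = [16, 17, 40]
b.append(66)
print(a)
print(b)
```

Key concept: rebinding vs mutation: a is rebound to a new list, b still points at the original.
Step by step:
`a = [6, 7, 8]` → a = [6, 7, 8]
`b = a` → b = [6, 7, 8] (same object as a)
`a = [16, 17, 40]` → a = [16, 17, 40]
`b.append(66)` → b = [6, 7, 8, 66]
`print(a)` → prints [16, 17, 40]
`print(b)` → prints [6, 7, 8, 66]

Answer:
[16, 17, 40]
[6, 7, 8, 66]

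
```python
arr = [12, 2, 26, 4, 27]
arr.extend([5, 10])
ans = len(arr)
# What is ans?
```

Trace:
`arr = [12, 2, 26, 4, 27]` → arr = [12, 2, 26, 4, 27]
`arr.extend([5, 10])` → arr = [12, 2, 26, 4, 27, 5, 10]
`ans = len(arr)` → ans = 7
So ans = 7

Answer: 7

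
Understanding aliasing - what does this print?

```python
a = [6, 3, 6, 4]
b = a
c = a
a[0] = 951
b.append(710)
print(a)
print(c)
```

Key concept: multiple aliases.
Step by step:
`a = [6, 3, 6, 4]` → a = [6, 3, 6, 4]
`b = a` → b = [6, 3, 6, 4] (same object as a)
`c = a` → c = [6, 3, 6, 4] (same object as a, b)
`a[0] = 951` → a = [951, 3, 6, 4] (same object as b, c); b = [951, 3, 6, 4] (same object as a, c); c = [951, 3, 6, 4] (same object as a, b)
`b.append(710)` → a = [951, 3, 6, 4, 710] (same object as b, c); b = [951, 3, 6, 4, 710] (same object as a, c); c = [951, 3, 6, 4, 710] (same object as a, b)
`print(a)` → prints [951, 3, 6, 4, 710]
`print(c)` → prints [951, 3, 6, 4, 710]

Answer:
[951, 3, 6, 4, 710]
[951, 3, 6, 4, 710]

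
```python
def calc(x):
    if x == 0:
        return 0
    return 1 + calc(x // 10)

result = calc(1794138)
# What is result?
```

Count of digits of 1794138: 7

Answer: 7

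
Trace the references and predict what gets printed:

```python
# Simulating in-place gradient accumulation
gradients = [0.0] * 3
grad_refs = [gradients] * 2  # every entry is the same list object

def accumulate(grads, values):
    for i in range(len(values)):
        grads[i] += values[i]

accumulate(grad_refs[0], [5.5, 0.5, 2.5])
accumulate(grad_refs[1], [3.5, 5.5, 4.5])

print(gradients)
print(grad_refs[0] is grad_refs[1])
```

Key concept: gradient accumulation aliasing.
Step by step:
`gradients = [0.0] * 3` → gradients = [0.0, 0.0, 0.0]
`grad_refs = [gradients] * 2` → grad_refs = [[0.0, 0.0, 0.0], [0.0, 0.0, 0.0]]
`accumulate(grad_refs[0], [5.5, 0.5, 2.5])` → gradients = [5.5, 0.5, 2.5]; grad_refs = [[5.5, 0.5, 2.5], [5.5, 0.5, 2.5]]
`accumulate(grad_refs[1], [3.5, 5.5, 4.5])` → gradients = [9.0, 6.0, 7.0]; grad_refs = [[9.0, 6.0, 7.0], [9.0, 6.0, 7.0]]
`print(gradients)` → prints [9.0, 6.0, 7.0]
`print(grad_refs[0] is grad_refs[1])` → prints True

Answer:
[9.0, 6.0, 7.0]
True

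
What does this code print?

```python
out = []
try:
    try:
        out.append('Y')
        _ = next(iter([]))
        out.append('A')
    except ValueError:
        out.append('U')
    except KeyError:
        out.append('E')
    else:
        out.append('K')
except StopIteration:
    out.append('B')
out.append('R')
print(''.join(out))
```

Execution trace: 'Y' (try body) → 'B' (outer except StopIteration) → 'R' (after the try/except). Output: YBR

Answer: YBR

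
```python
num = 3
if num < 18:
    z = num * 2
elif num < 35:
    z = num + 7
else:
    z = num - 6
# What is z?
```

Trace:
`num = 3` → num = 3
`if num < 18: ...` → num < 18 is True → z = 6
So z = 6

Answer: 6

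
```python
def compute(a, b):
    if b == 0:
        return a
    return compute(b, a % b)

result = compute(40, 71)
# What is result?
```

compute(40, 71) -> compute(71, 40) -> compute(40, 31) -> compute(31, 9) -> compute(9, 4) -> compute(4, 1) -> compute(1, 0) -> 1

Answer: 1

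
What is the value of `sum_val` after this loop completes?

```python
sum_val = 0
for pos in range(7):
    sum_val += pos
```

Sum of 0 to 6 = 21
`sum_val` takes the values: 0 → 1 → 3 → 6 → 10 → 15 → 21

Answer: 21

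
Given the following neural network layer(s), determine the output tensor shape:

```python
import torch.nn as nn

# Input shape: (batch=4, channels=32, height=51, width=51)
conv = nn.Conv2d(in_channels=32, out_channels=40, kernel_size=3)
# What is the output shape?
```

Input: (4, 32, 51, 51) -> Output: (4, 40, 49, 49)

Answer: (4, 40, 49, 49)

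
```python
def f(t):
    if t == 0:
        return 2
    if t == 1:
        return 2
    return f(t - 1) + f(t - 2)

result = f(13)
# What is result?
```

Build up from base cases: f(0)=2, f(1)=2, f(2)=4, f(3)=6, f(4)=10, f(5)=16, f(6)=26, ..., f(13)=754

Answer: 754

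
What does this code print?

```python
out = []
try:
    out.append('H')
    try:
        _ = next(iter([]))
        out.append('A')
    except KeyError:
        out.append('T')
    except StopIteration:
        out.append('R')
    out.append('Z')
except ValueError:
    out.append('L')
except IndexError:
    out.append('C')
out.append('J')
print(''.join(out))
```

Execution trace: 'H' (try body) → 'R' (inner except StopIteration) → 'Z' (try body, no exception) → 'J' (after the try/except). Output: HRZJ

Answer: HRZJ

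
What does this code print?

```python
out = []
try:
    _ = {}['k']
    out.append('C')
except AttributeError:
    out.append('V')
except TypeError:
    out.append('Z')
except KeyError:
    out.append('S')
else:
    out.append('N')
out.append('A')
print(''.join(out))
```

Execution trace: 'S' (except KeyError) → 'A' (after the try/except). Output: SA

Answer: SA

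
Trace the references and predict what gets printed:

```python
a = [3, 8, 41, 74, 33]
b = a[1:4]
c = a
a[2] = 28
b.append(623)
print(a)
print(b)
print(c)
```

Key concept: slice vs alias.
Step by step:
`a = [3, 8, 41, 74, 33]` → a = [3, 8, 41, 74, 33]
`b = a[1:4]` → b = [8, 41, 74]
`c = a` → c = [3, 8, 41, 74, 33] (same object as a)
`a[2] = 28` → a = [3, 8, 28, 74, 33] (same object as c); c = [3, 8, 28, 74, 33] (same object as a)
`b.append(623)` → b = [8, 41, 74, 623]
`print(a)` → prints [3, 8, 28, 74, 33]
`print(b)` → prints [8, 41, 74, 623]
`print(c)` → prints [3, 8, 28, 74, 33]

Answer:
[3, 8, 28, 74, 33]
[8, 41, 74, 623]
[3, 8, 28, 74, 33]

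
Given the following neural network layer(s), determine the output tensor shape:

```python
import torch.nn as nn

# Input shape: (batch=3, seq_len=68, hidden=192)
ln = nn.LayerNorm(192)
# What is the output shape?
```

Input: (3, 68, 192) -> Output: (3, 68, 192)

Answer: (3, 68, 192)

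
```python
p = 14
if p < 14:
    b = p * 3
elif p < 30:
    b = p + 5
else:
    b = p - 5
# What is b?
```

Trace:
`p = 14` → p = 14
`if p < 14: ...` → p < 14 is False, p < 30 is True → b = 19
So b = 19

Answer: 19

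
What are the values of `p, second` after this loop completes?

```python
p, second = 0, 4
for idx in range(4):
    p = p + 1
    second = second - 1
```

p goes 0→4, second goes 4→0
`p, second` takes the values: (0, 4) → (1, 4) → (1, 3) → (2, 3) → (2, 2) → (3, 2) → (3, 1) → (4, 1) → (4, 0)

Answer: 4, 0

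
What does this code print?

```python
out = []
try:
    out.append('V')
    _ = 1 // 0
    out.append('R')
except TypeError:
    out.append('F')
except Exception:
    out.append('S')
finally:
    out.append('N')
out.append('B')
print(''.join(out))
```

Execution trace: 'V' (try body) → 'S' (except Exception) → 'N' (finally) → 'B' (after the try/except). Output: VSNB

Answer: VSNB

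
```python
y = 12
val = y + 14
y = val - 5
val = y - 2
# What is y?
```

Trace:
`y = 12` → y = 12
`val = y + 14` → val = 26
`y = val - 5` → y = 21
`val = y - 2` → val = 19
So y = 21

Answer: 21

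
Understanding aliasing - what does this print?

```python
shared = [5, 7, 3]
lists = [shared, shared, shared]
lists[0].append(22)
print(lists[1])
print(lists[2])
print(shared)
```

Key concept: list of same reference.
Step by step:
`shared = [5, 7, 3]` → shared = [5, 7, 3]
`lists = [shared, shared, shared]` → lists = [[5, 7, 3], [5, 7, 3], [5, 7, 3]]
`lists[0].append(22)` → shared = [5, 7, 3, 22]; lists = [[5, 7, 3, 22], [5, 7, 3, 22], [5, 7, 3, 22]]
`print(lists[1])` → prints [5, 7, 3, 22]
`print(lists[2])` → prints [5, 7, 3, 22]
`print(shared)` → prints [5, 7, 3, 22]

Answer:
[5, 7, 3, 22]
[5, 7, 3, 22]
[5, 7, 3, 22]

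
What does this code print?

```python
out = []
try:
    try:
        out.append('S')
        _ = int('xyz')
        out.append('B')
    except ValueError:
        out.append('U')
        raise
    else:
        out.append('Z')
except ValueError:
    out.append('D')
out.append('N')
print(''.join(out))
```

Execution trace: 'S' (inner try body) → 'U' (inner except ValueError) → 'D' (outer except ValueError) → 'N' (after the try/except). Output: SUDN

Answer: SUDN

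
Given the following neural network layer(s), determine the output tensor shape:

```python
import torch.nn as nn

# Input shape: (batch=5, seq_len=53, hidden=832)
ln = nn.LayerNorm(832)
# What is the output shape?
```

Input: (5, 53, 832) -> Output: (5, 53, 832)

Answer: (5, 53, 832)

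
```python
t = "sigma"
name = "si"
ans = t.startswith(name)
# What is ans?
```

Trace:
`t = "sigma"` → t = 'sigma'
`name = "si"` → name = 'si'
`ans = t.startswith(name)` → ans = True
So ans = True

Answer: True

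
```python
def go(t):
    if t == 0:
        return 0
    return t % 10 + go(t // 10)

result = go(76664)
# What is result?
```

Sum of digits of 76664: 4 + 6 + 6 + 6 + 7 = 29

Answer: 29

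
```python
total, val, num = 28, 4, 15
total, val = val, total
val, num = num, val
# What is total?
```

Trace:
`total, val, num = 28, 4, 15` → total = 28; val = 4; num = 15
`total, val = val, total` → total = 4; val = 28
`val, num = num, val` → val = 15; num = 28
So total = 4

Answer: 4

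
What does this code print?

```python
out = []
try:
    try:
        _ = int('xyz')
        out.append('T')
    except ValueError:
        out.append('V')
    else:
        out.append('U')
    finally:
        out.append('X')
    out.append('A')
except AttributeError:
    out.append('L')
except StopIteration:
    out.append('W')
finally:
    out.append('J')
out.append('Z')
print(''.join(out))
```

Execution trace: 'V' (inner except ValueError) → 'X' (inner finally) → 'A' (try body, no exception) → 'J' (finally) → 'Z' (after the try/except). Output: VXAJZ

Answer: VXAJZ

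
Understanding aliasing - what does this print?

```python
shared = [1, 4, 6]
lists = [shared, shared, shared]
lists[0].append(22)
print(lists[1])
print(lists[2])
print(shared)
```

Key concept: list of same reference.
Step by step:
`shared = [1, 4, 6]` → shared = [1, 4, 6]
`lists = [shared, shared, shared]` → lists = [[1, 4, 6], [1, 4, 6], [1, 4, 6]]
`lists[0].append(22)` → shared = [1, 4, 6, 22]; lists = [[1, 4, 6, 22], [1, 4, 6, 22], [1, 4, 6, 22]]
`print(lists[1])` → prints [1, 4, 6, 22]
`print(lists[2])` → prints [1, 4, 6, 22]
`print(shared)` → prints [1, 4, 6, 22]

Answer:
[1, 4, 6, 22]
[1, 4, 6, 22]
[1, 4, 6, 22]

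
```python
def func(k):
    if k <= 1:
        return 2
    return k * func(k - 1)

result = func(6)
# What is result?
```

func(6) = 6 * 5 * 4 * 3 * 2 * 2 = 1440

Answer: 1440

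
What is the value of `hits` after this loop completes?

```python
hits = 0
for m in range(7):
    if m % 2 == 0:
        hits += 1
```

Count numbers divisible by 2 in range(7)
`hits` takes the values: 0 → 1 → 2 → 3 → 4

Answer: 4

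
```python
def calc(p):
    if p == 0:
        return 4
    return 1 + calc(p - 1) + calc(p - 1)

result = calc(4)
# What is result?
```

calc(p) = 1 + 2·calc(p-1), calc(0)=4. Closed form: (4+1)·2^4 - 1 = 79.

Answer: 79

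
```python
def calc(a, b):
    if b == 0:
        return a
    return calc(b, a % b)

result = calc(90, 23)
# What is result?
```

calc(90, 23) -> calc(23, 21) -> calc(21, 2) -> calc(2, 1) -> calc(1, 0) -> 1

Answer: 1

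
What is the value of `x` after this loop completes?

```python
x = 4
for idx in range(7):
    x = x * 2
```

Multiply by 2, 7 times: 4 * 2^7 = 512
`x` takes the values: 4 → 8 → 16 → 32 → 64 → 128 → 256 → 512

Answer: 512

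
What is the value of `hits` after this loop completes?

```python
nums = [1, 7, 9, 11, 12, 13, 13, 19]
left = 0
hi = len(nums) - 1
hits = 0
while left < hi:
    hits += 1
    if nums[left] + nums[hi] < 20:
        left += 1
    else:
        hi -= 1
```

Steps to find pair summing to 20
`hits` takes the values: 0 → 1 → 2 → 3 → 4 → 5 → 6 → 7

Answer: 7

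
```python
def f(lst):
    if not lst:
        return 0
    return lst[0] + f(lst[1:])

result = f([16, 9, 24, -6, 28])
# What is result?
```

16 + 9 + 24 + (-6) + 28 + 0 = 71

Answer: 71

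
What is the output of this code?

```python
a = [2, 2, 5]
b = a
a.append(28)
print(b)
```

Key concept: basic list aliasing.
Step by step:
`a = [2, 2, 5]` → a = [2, 2, 5]
`b = a` → b = [2, 2, 5] (same object as a)
`a.append(28)` → a = [2, 2, 5, 28] (same object as b); b = [2, 2, 5, 28] (same object as a)
`print(b)` → prints [2, 2, 5, 28]

Answer: [2, 2, 5, 28]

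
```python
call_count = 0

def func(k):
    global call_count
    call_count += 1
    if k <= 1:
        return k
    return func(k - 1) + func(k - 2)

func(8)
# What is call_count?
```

Calls(k) = 1 + Calls(k-1) + Calls(k-2); Calls(0)=Calls(1)=1. For k=8 this gives 67.

Answer: 67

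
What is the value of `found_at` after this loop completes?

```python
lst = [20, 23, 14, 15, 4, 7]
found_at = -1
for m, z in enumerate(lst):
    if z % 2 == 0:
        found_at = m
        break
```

First even number index in [20, 23, 14, 15, 4, 7]
`found_at` takes the values: -1 → 0

Answer: 0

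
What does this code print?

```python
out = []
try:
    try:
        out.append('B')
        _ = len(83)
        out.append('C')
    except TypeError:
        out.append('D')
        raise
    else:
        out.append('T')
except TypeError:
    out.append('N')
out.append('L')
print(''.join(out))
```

Execution trace: 'B' (inner try body) → 'D' (inner except TypeError) → 'N' (outer except TypeError) → 'L' (after the try/except). Output: BDNL

Answer: BDNL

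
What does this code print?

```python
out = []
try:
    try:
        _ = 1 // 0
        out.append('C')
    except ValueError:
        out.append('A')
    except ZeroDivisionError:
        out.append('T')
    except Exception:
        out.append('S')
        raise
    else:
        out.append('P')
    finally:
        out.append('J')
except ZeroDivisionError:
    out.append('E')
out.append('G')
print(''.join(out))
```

Execution trace: 'T' (inner except ZeroDivisionError) → 'J' (inner finally) → 'G' (after the try/except). Output: TJG

Answer: TJG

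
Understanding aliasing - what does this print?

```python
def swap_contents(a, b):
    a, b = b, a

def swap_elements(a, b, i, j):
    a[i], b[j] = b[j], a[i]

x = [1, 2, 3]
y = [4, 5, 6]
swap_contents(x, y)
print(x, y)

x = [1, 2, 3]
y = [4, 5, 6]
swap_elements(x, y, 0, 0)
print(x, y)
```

Key concept: parameter rebinding vs mutation.
Step by step:
`x = [1, 2, 3]` → x = [1, 2, 3]
`y = [4, 5, 6]` → y = [4, 5, 6]
`swap_contents(x, y)` → no visible change to tracked variables
`print(x, y)` → prints [1, 2, 3] [4, 5, 6]
`x = [1, 2, 3]` → x = [1, 2, 3]
`y = [4, 5, 6]` → y = [4, 5, 6]
`swap_elements(x, y, 0, 0)` → x = [4, 2, 3]; y = [1, 5, 6]
`print(x, y)` → prints [4, 2, 3] [1, 5, 6]

Answer:
[1, 2, 3] [4, 5, 6]
[4, 2, 3] [1, 5, 6]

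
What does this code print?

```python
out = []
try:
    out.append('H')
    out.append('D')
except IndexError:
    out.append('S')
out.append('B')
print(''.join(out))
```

Execution trace: 'H' (try body) → 'D' (try body, no exception) → 'B' (after the try/except). Output: HDB

Answer: HDB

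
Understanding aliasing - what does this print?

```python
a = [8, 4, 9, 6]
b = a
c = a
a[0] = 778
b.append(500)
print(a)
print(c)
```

Key concept: multiple aliases.
Step by step:
`a = [8, 4, 9, 6]` → a = [8, 4, 9, 6]
`b = a` → b = [8, 4, 9, 6] (same object as a)
`c = a` → c = [8, 4, 9, 6] (same object as a, b)
`a[0] = 778` → a = [778, 4, 9, 6] (same object as b, c); b = [778, 4, 9, 6] (same object as a, c); c = [778, 4, 9, 6] (same object as a, b)
`b.append(500)` → a = [778, 4, 9, 6, 500] (same object as b, c); b = [778, 4, 9, 6, 500] (same object as a, c); c = [778, 4, 9, 6, 500] (same object as a, b)
`print(a)` → prints [778, 4, 9, 6, 500]
`print(c)` → prints [778, 4, 9, 6, 500]

Answer:
[778, 4, 9, 6, 500]
[778, 4, 9, 6, 500]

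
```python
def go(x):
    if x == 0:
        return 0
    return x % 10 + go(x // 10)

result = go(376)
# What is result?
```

Sum of digits of 376: 6 + 7 + 3 = 16

Answer: 16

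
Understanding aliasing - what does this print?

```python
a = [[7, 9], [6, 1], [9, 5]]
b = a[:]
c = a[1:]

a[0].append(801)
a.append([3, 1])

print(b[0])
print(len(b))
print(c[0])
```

Key concept: slice with nested mutation.
Step by step:
`a = [[7, 9], [6, 1], [9, 5]]` → a = [[7, 9], [6, 1], [9, 5]]
`b = a[:]` → b = [[7, 9], [6, 1], [9, 5]]
`c = a[1:]` → c = [[6, 1], [9, 5]]
`a[0].append(801)` → a = [[7, 9, 801], [6, 1], [9, 5]]; b = [[7, 9, 801], [6, 1], [9, 5]]
`a.append([3, 1])` → a = [[7, 9, 801], [6, 1], [9, 5], [3, 1]]
`print(b[0])` → prints [7, 9, 801]
`print(len(b))` → prints 3
`print(c[0])` → prints [6, 1]

Answer:
[7, 9, 801]
3
[6, 1]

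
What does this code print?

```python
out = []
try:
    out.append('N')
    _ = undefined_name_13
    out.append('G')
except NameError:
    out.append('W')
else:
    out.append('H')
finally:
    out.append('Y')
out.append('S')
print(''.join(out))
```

Execution trace: 'N' (try body) → 'W' (except NameError) → 'Y' (finally) → 'S' (after the try/except). Output: NWYS

Answer: NWYS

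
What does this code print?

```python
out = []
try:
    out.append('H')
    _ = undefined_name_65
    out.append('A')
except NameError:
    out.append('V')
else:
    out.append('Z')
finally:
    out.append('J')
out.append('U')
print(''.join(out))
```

Execution trace: 'H' (try body) → 'V' (except NameError) → 'J' (finally) → 'U' (after the try/except). Output: HVJU

Answer: HVJU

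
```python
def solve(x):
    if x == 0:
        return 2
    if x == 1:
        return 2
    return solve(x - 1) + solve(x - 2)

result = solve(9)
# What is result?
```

Build up from base cases: solve(0)=2, solve(1)=2, solve(2)=4, solve(3)=6, solve(4)=10, solve(5)=16, solve(6)=26, ..., solve(9)=110

Answer: 110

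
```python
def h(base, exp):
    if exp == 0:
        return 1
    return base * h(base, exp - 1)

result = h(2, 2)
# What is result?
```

h(2, 2) = 2 * 2 = 4

Answer: 4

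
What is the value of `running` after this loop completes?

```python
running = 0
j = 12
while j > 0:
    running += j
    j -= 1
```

Sum 12 down to 1
`running` takes the values: 0 → 12 → 23 → 33 → 42 → 50 → 57 → 63 → 68 → 72 → 75 → 77 → 78

Answer: 78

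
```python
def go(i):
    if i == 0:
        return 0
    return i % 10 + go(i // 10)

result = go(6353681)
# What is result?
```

Sum of digits of 6353681: 1 + 8 + 6 + 3 + 5 + 3 + 6 = 32

Answer: 32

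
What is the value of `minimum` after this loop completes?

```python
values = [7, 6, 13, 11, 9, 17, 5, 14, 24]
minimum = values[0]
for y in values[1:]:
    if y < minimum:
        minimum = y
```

Minimum of [7, 6, 13, 11, 9, 17, 5, 14, 24]
`minimum` takes the values: 7 → 6 → 5

Answer: 5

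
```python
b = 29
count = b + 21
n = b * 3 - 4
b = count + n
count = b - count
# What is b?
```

Trace:
`b = 29` → b = 29
`count = b + 21` → count = 50
`n = b * 3 - 4` → n = 83
`b = count + n` → b = 133
`count = b - count` → count = 83
So b = 133

Answer: 133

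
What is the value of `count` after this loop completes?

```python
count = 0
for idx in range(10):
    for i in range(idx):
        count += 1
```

Triangle number: 0+1+2+...+9
`count` takes the values: 0 → 1 → 2 → 3 → 4 → 5 → 6 → 7 → 8 → 9 → 10 → 11 → 12 → 13 → 14 → 15 → 16 → 17 → 18 → 19 → 20 → 21 → 22 → 23 → 24 → 25 → 26 → 27 → 28 → 29 → … → 41 → 42 → 43 → 44 → 45

Answer: 45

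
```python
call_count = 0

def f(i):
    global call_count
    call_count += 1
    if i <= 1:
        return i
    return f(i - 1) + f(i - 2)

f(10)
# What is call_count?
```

Calls(i) = 1 + Calls(i-1) + Calls(i-2); Calls(0)=Calls(1)=1. For i=10 this gives 177.

Answer: 177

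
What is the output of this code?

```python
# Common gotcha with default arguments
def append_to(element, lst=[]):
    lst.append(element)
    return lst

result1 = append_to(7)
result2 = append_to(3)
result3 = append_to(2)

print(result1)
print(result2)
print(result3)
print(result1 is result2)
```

Key concept: mutable default argument gotcha.
Step by step:
`result1 = append_to(7)` → result1 = [7]
`result2 = append_to(3)` → result1 = [7, 3] (same object as result2); result2 = [7, 3] (same object as result1)
`result3 = append_to(2)` → result1 = [7, 3, 2] (same object as result2, result3); result2 = [7, 3, 2] (same object as result1, result3); result3 = [7, 3, 2] (same object as result1, result2)
`print(result1)` → prints [7, 3, 2]
`print(result2)` → prints [7, 3, 2]
`print(result3)` → prints [7, 3, 2]
`print(result1 is result2)` → prints True

Answer:
[7, 3, 2]
[7, 3, 2]
[7, 3, 2]
True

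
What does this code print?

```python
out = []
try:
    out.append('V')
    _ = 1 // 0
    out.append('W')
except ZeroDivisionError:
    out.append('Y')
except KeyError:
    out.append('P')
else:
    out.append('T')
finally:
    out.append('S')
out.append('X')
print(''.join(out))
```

Execution trace: 'V' (try body) → 'Y' (except ZeroDivisionError) → 'S' (finally) → 'X' (after the try/except). Output: VYSX

Answer: VYSX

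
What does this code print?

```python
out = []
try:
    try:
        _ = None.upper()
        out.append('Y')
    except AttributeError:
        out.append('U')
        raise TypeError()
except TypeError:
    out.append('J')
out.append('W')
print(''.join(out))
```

Execution trace: 'U' (inner except AttributeError) → 'J' (outer except TypeError) → 'W' (after the try/except). Output: UJW

Answer: UJW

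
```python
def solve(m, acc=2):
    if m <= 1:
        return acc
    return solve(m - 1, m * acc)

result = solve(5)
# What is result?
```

Accumulator trace (n, acc): (5, 2) -> (4, 10) -> (3, 40) -> (2, 120) -> (1, 240) -> return 240

Answer: 240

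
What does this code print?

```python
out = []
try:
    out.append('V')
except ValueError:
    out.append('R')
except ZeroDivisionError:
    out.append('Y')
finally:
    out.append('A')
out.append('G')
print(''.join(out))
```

Execution trace: 'V' (try body, no exception) → 'A' (finally) → 'G' (after the try/except). Output: VAG

Answer: VAG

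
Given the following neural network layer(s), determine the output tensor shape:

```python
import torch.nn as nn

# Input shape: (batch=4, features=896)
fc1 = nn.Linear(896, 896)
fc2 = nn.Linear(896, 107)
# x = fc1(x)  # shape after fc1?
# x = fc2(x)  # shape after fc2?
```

Input: (4, 896) -> after fc1: (4, 896) -> Output: (4, 107)

Answer: (4, 107)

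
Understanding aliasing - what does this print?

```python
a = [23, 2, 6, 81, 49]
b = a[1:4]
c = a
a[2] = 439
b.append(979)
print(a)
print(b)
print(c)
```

Key concept: slice vs alias.
Step by step:
`a = [23, 2, 6, 81, 49]` → a = [23, 2, 6, 81, 49]
`b = a[1:4]` → b = [2, 6, 81]
`c = a` → c = [23, 2, 6, 81, 49] (same object as a)
`a[2] = 439` → a = [23, 2, 439, 81, 49] (same object as c); c = [23, 2, 439, 81, 49] (same object as a)
`b.append(979)` → b = [2, 6, 81, 979]
`print(a)` → prints [23, 2, 439, 81, 49]
`print(b)` → prints [2, 6, 81, 979]
`print(c)` → prints [23, 2, 439, 81, 49]

Answer:
[23, 2, 439, 81, 49]
[2, 6, 81, 979]
[23, 2, 439, 81, 49]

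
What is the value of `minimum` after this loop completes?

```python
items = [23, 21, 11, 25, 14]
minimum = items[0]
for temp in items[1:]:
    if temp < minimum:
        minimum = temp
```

Minimum of [23, 21, 11, 25, 14]
`minimum` takes the values: 23 → 21 → 11

Answer: 11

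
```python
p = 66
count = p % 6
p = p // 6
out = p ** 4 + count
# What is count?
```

Trace:
`p = 66` → p = 66
`count = p % 6` → count = 0
`p = p // 6` → p = 11
`out = p ** 4 + count` → out = 14641
So count = 0

Answer: 0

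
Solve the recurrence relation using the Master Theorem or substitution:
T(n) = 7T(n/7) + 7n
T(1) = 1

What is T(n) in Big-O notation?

By Master Theorem: a=7, b=7, f(n)=7n. Since log_7(7) = 1 and f(n) = Θ(n^1), Case 2 applies. T(n) = O(n log n).

Answer: O(n log n)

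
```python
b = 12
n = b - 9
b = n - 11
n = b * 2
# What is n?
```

Trace:
`b = 12` → b = 12
`n = b - 9` → n = 3
`b = n - 11` → b = -8
`n = b * 2` → n = -16
So n = -16

Answer: -16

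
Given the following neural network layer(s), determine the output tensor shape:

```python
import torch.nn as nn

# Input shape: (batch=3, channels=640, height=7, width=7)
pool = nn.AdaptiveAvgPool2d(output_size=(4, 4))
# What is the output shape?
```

Input: (3, 640, 7, 7) -> Output: (3, 640, 4, 4)

Answer: (3, 640, 4, 4)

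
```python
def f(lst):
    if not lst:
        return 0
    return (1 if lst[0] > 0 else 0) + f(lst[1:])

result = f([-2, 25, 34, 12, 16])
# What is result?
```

Count of positive elements in [-2, 25, 34, 12, 16] = 4

Answer: 4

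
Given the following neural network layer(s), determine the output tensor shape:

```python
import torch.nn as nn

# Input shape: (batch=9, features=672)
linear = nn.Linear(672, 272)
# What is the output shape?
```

Input: (9, 672) -> Output: (9, 272)

Answer: (9, 272)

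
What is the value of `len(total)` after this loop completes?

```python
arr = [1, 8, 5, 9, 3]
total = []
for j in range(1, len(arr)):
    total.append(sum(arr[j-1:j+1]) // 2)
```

Number of 2-element averages
`total` takes the values: [] → [4] → [4, 6] → [4, 6, 7] → [4, 6, 7, 6]
So `len(total)` = 4

Answer: 4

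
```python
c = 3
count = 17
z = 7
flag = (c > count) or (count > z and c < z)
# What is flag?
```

Trace:
`c = 3` → c = 3
`count = 17` → count = 17
`z = 7` → z = 7
`flag = (c > count) or (count > z and c < z)` → flag = True
So flag = True

Answer: True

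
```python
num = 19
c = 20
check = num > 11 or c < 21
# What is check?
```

Trace:
`num = 19` → num = 19
`c = 20` → c = 20
`check = num > 11 or c < 21` → check = True
So check = True

Answer: True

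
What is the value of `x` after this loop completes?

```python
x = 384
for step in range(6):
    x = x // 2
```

Halve 6 times: 384 // 2^6 = 6
`x` takes the values: 384 → 192 → 96 → 48 → 24 → 12 → 6

Answer: 6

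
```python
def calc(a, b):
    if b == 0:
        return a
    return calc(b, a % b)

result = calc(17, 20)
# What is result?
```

calc(17, 20) -> calc(20, 17) -> calc(17, 3) -> calc(3, 2) -> calc(2, 1) -> calc(1, 0) -> 1

Answer: 1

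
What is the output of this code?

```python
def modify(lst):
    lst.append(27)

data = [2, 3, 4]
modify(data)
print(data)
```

Key concept: function modifies passed list.
Step by step:
`data = [2, 3, 4]` → data = [2, 3, 4]
`modify(data)` → data = [2, 3, 4, 27]
`print(data)` → prints [2, 3, 4, 27]

Answer: [2, 3, 4, 27]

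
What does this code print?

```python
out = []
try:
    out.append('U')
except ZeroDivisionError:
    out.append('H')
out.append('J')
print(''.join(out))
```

Execution trace: 'U' (try body, no exception) → 'J' (after the try/except). Output: UJ

Answer: UJ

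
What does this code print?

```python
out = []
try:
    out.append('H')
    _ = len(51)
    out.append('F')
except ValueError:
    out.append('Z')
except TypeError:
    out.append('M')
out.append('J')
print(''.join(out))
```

Execution trace: 'H' (try body) → 'M' (except TypeError) → 'J' (after the try/except). Output: HMJ

Answer: HMJ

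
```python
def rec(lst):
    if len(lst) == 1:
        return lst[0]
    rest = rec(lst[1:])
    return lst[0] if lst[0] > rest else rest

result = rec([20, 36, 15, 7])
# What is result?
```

Recursive max over [20, 36, 15, 7] = 36

Answer: 36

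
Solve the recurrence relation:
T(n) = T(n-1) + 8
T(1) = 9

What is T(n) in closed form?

Unrolling: T(n) = T(1) + 8·(n-1) = 9 + 8(n-1) = 8n + 1.

Answer: T(n) = 8n + 1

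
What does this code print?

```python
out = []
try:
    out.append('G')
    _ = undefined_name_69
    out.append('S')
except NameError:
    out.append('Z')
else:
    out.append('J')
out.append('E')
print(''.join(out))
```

Execution trace: 'G' (try body) → 'Z' (except NameError) → 'E' (after the try/except). Output: GZE

Answer: GZE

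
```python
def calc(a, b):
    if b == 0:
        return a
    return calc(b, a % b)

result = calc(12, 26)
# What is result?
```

calc(12, 26) -> calc(26, 12) -> calc(12, 2) -> calc(2, 0) -> 2

Answer: 2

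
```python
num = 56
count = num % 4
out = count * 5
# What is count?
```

Trace:
`num = 56` → num = 56
`count = num % 4` → count = 0
`out = count * 5` → out = 0
So count = 0

Answer: 0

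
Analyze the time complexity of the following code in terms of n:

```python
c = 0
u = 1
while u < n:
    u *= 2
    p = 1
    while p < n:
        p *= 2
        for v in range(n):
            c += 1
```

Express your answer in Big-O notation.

Each loop level contributes: log n × log n × n. Multiplying the contributions gives O(n log² n).

Answer: O(n log² n)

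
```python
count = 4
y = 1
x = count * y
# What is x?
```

Trace:
`count = 4` → count = 4
`y = 1` → y = 1
`x = count * y` → x = 4
So x = 4

Answer: 4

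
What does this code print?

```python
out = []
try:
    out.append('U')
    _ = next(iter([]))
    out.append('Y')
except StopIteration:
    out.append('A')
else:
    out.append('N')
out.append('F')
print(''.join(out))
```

Execution trace: 'U' (try body) → 'A' (except StopIteration) → 'F' (after the try/except). Output: UAF

Answer: UAF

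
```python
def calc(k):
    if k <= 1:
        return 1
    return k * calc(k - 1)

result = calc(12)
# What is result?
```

calc(12) = 12 * 11 * 10 * 9 * 8 * 7 * 6 * 5 * 4 * 3 * 2 * 1 = 479001600

Answer: 479001600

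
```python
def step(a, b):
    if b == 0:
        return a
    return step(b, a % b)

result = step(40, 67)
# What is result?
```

step(40, 67) -> step(67, 40) -> step(40, 27) -> step(27, 13) -> step(13, 1) -> step(1, 0) -> 1

Answer: 1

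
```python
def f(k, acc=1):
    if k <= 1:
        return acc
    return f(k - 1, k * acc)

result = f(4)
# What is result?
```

Accumulator trace (n, acc): (4, 1) -> (3, 4) -> (2, 12) -> (1, 24) -> return 24

Answer: 24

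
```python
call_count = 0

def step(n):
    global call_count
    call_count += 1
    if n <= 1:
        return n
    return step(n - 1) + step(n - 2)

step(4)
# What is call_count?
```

Calls(n) = 1 + Calls(n-1) + Calls(n-2); Calls(0)=Calls(1)=1. For n=4 this gives 9.

Answer: 9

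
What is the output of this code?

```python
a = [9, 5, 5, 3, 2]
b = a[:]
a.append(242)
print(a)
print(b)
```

Key concept: slice [:] creates copy.
Step by step:
`a = [9, 5, 5, 3, 2]` → a = [9, 5, 5, 3, 2]
`b = a[:]` → b = [9, 5, 5, 3, 2]
`a.append(242)` → a = [9, 5, 5, 3, 2, 242]
`print(a)` → prints [9, 5, 5, 3, 2, 242]
`print(b)` → prints [9, 5, 5, 3, 2]

Answer:
[9, 5, 5, 3, 2, 242]
[9, 5, 5, 3, 2]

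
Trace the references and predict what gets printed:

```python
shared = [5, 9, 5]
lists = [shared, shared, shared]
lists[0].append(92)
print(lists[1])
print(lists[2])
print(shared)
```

Key concept: list of same reference.
Step by step:
`shared = [5, 9, 5]` → shared = [5, 9, 5]
`lists = [shared, shared, shared]` → lists = [[5, 9, 5], [5, 9, 5], [5, 9, 5]]
`lists[0].append(92)` → shared = [5, 9, 5, 92]; lists = [[5, 9, 5, 92], [5, 9, 5, 92], [5, 9, 5, 92]]
`print(lists[1])` → prints [5, 9, 5, 92]
`print(lists[2])` → prints [5, 9, 5, 92]
`print(shared)` → prints [5, 9, 5, 92]

Answer:
[5, 9, 5, 92]
[5, 9, 5, 92]
[5, 9, 5, 92]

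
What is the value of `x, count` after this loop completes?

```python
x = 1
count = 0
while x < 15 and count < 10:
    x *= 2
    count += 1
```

Double until >= 15 or 10 iterations
`x, count` takes the values: (1, 0) → (2, 0) → (2, 1) → (4, 1) → (4, 2) → (8, 2) → (8, 3) → (16, 3) → (16, 4)

Answer: 16, 4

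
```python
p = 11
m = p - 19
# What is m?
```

Trace:
`p = 11` → p = 11
`m = p - 19` → m = -8
So m = -8

Answer: -8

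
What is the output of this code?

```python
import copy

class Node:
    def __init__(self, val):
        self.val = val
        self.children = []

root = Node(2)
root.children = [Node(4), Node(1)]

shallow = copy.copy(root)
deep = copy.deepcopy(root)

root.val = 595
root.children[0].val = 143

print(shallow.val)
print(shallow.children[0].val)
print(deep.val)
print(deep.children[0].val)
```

Key concept: deep copy with custom objects.
Step by step:
`root = Node(2)` → root = Node(val=2, children=[])
`root.children = [Node(4), Node(1)]` → root = Node(val=2, children=[Node(val=4, children=[]), Node(val=1, children=[])])
`shallow = copy.copy(root)` → shallow = Node(val=2, children=[Node(val=4, children=[]), Node(val=1, children=[])])
`deep = copy.deepcopy(root)` → deep = Node(val=2, children=[Node(val=4, children=[]), Node(val=1, children=[])])
`root.val = 595` → root = Node(val=595, children=[Node(val=4, children=[]), Node(val=1, children=[])])
`root.children[0].val = 143` → root = Node(val=595, children=[Node(val=143, children=[]), Node(val=1, children=[])]); shallow = Node(val=2, children=[Node(val=143, children=[]), Node(val=1, children=[])])
`print(shallow.val)` → prints 2
`print(shallow.children[0].val)` → prints 143
`print(deep.val)` → prints 2
`print(deep.children[0].val)` → prints 4

Answer:
2
143
2
4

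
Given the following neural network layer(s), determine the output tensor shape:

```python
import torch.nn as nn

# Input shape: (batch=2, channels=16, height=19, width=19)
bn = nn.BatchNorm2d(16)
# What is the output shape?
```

Input: (2, 16, 19, 19) -> Output: (2, 16, 19, 19)

Answer: (2, 16, 19, 19)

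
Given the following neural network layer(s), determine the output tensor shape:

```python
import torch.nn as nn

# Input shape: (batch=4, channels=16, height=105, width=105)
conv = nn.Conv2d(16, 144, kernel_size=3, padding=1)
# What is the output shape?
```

Input: (4, 16, 105, 105) -> Output: (4, 144, 105, 105)

Answer: (4, 144, 105, 105)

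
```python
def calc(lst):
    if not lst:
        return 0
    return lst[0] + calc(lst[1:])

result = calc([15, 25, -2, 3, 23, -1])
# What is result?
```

15 + 25 + (-2) + 3 + 23 + (-1) + 0 = 63

Answer: 63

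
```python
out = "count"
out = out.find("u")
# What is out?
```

Trace:
`out = "count"` → out = 'count'
`out = out.find("u")` → out = 2
So out = 2

Answer: 2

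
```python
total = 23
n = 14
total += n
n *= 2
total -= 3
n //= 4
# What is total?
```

Trace:
`total = 23` → total = 23
`n = 14` → n = 14
`total += n` → total = 37
`n *= 2` → n = 28
`total -= 3` → total = 34
`n //= 4` → n = 7
So total = 34

Answer: 34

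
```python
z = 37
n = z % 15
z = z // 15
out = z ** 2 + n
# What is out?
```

Trace:
`z = 37` → z = 37
`n = z % 15` → n = 7
`z = z // 15` → z = 2
`out = z ** 2 + n` → out = 11
So out = 11

Answer: 11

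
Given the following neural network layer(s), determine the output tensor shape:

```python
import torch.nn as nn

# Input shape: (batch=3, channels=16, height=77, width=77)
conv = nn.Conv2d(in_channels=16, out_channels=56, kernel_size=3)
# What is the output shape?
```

Input: (3, 16, 77, 77) -> Output: (3, 56, 75, 75)

Answer: (3, 56, 75, 75)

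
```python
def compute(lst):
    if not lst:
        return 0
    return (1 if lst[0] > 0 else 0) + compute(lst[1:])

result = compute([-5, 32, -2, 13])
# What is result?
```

Count of positive elements in [-5, 32, -2, 13] = 2

Answer: 2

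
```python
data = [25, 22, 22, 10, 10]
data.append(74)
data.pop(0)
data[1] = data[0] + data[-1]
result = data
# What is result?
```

Trace:
`data = [25, 22, 22, 10, 10]` → data = [25, 22, 22, 10, 10]
`data.append(74)` → data = [25, 22, 22, 10, 10, 74]
`data.pop(0)` → data = [22, 22, 10, 10, 74]
`data[1] = data[0] + data[-1]` → data = [22, 96, 10, 10, 74]
`result = data` → result = [22, 96, 10, 10, 74]
So result = [22, 96, 10, 10, 74]

Answer: [22, 96, 10, 10, 74]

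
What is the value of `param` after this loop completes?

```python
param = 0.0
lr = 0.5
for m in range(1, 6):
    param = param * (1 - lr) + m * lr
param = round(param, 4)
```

Moving average with lr=0.5
`param` takes the values: 0.0 → 0.5 → 1.25 → 2.125 → 3.0625 → 4.03125 → 4.0312

Answer: 4.0312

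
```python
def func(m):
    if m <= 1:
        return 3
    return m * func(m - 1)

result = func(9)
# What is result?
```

func(9) = 9 * 8 * 7 * 6 * 5 * 4 * 3 * 2 * 3 = 1088640

Answer: 1088640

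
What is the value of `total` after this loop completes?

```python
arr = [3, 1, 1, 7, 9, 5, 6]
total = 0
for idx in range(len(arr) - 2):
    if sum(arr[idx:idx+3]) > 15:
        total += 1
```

Count windows with sum > 15
`total` takes the values: 0 → 1 → 2 → 3

Answer: 3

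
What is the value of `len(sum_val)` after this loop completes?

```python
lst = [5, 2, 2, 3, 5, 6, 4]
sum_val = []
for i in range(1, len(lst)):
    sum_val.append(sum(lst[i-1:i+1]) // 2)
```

Number of 2-element averages
`sum_val` takes the values: [] → [3] → [3, 2] → [3, 2, 2] → [3, 2, 2, 4] → [3, 2, 2, 4, 5] → [3, 2, 2, 4, 5, 5]
So `len(sum_val)` = 6

Answer: 6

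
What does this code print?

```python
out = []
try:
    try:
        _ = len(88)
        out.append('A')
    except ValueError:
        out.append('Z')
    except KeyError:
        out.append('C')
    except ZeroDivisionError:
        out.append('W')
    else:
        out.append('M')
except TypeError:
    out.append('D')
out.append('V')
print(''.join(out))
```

Execution trace: 'D' (outer except TypeError) → 'V' (after the try/except). Output: DV

Answer: DV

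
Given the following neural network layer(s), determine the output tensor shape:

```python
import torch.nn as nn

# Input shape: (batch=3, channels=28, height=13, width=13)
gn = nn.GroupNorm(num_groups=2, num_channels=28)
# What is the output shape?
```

Input: (3, 28, 13, 13) -> Output: (3, 28, 13, 13)

Answer: (3, 28, 13, 13)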